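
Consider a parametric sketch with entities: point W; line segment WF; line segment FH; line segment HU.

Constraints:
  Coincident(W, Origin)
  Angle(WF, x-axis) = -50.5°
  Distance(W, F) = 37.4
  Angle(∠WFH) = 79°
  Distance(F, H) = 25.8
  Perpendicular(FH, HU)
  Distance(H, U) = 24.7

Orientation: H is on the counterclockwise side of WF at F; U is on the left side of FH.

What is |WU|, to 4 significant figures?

22.20

∠WFH = 79.0°, so FH runs at -50.5° + (180° − 79.0°) = 50.50° from the x-axis; with |FH| = 25.8, H = F + 25.8·(cos 50.50°, sin 50.50°) = (40.20, -8.951). FH is perpendicular to HU; with |HU| = 24.7 on the left of FH, U = H + 24.7·(-0.7716, 0.6361) = (21.14, 6.760). Then |WU| = |U − W| = 22.20.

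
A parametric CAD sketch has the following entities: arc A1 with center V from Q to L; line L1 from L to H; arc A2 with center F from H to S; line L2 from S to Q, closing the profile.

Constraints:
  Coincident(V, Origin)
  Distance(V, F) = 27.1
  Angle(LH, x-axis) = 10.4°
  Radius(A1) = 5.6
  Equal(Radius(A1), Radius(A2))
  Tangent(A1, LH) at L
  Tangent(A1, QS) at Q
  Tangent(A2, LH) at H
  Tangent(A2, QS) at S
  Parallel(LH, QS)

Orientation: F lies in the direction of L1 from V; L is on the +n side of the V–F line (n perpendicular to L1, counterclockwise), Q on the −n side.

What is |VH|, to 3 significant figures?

27.7

The slot axis is L1's direction at 10.4°, so u = (cos 10.4°, sin 10.4°) = (0.984, 0.181) and n = (−sin 10.4°, cos 10.4°) = (-0.181, 0.984). V is at the origin and F lies 27.1 along u from V, so F = 27.1·u = (26.7, 4.89). Tangency of A1 to both parallel lines with radius 5.6 puts L and Q at V ± 5.6·n: L = (-1.01, 5.51), Q = (1.01, -5.51). Equal radii place H and S the same way about F: H = F + 5.6·n = (25.6, 10.4), S = F − 5.6·n = (27.7, -0.616). Then |VH| = |H − V| = 27.7.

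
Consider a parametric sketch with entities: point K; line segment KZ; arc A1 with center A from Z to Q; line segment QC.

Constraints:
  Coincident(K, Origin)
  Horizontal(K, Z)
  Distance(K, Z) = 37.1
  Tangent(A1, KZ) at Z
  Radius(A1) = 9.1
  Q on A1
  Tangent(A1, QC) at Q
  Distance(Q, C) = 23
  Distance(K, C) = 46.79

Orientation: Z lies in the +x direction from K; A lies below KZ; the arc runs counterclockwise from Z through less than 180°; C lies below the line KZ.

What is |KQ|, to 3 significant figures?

30.2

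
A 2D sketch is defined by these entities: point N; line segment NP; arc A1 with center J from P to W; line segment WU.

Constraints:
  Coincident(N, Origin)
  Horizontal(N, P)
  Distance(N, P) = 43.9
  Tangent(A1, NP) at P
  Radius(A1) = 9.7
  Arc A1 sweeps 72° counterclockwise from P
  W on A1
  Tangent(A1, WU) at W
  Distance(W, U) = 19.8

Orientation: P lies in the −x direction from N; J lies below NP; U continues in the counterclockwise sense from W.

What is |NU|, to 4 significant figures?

64.51

N is at the origin; NP is horizontal with |NP| = 43.9 and P on the −x side, so P = (-43.90, 0.000). A1 meets NP tangentially, so JP is at right angles to NP, so J = P + (0, -9.7) = (-43.90, -9.700). On A1, P sits at bearing 90° from J; a 72° counterclockwise sweep puts W at bearing 162°, so W = J + 9.7·(cos 162°, sin 162°) = (-53.13, -6.703). Tangency of A1 to WU means the radius JW is perpendicular to WU, so WU runs along (−sin 162°, cos 162°); with |WU| = 19.8, U = (-59.24, -25.53). Then |NU| = |U − N| = 64.51.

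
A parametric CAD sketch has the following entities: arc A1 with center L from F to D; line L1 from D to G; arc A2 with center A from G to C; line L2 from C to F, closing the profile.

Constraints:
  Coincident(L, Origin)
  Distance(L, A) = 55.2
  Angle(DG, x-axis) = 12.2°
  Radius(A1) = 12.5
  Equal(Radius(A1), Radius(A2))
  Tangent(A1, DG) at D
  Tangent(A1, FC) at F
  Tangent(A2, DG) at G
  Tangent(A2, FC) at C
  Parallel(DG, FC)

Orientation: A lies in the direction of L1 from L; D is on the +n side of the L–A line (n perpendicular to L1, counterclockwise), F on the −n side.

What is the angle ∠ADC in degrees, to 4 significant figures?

11.61°

Tangency of A1 to both parallel lines with radius 12.5 puts D and F at L ± 12.5·n: D = (-2.642, 12.22), F = (2.642, -12.22). Equal radii place G and C the same way about A: G = A + 12.5·n = (51.31, 23.88), C = A − 12.5·n = (56.59, -0.5526). Then cos ∠ADC = DA·DC / (|DA||DC|), giving 11.61°.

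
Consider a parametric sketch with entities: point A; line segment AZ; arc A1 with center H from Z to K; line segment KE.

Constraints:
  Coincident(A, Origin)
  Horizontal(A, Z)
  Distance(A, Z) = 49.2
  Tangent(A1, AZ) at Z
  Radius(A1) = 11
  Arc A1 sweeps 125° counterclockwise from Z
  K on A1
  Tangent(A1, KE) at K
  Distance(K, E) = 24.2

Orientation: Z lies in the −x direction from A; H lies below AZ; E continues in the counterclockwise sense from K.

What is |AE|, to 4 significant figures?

57.83

A is at the origin; A and Z share the same y with |AZ| = 49.2 and Z on the −x side, so Z = (-49.20, 0.000). Since A1 is tangent to AZ there, HZ ⟂ AZ, so H = Z + (0, -11) = (-49.20, -11.00). On A1, Z sits at bearing 90° from H; a 125° counterclockwise sweep puts K at bearing 215°, so K = H + 11.0·(cos 215°, sin 215°) = (-58.21, -17.31). The tangent condition forces HK to be normal to KE, so KE runs along (−sin 215°, cos 215°); with |KE| = 24.2, E = (-44.33, -37.13). Then |AE| = |E − A| = 57.83.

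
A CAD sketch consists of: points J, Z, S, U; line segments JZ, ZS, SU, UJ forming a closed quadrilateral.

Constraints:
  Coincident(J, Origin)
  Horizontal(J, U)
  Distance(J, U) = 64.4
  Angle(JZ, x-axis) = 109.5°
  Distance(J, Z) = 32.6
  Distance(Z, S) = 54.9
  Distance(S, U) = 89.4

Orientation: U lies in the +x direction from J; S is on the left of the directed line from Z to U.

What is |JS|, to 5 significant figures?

79.173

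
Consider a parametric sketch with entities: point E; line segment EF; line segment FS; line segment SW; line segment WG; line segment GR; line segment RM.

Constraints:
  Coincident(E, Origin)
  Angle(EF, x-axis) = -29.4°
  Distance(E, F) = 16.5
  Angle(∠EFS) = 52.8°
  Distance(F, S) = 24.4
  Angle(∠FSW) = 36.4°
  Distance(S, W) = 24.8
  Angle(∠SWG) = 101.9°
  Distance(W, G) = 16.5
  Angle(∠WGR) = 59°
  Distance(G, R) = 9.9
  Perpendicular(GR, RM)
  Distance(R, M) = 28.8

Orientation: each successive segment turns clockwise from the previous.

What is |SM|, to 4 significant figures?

31.69

∠WGR = 59.0° gives GR at -139.3° from the x-axis; with |GR| = 9.9, R = (12.62, -7.993). GR ⟂ RM, so RM runs at 130.7°; with |RM| = 28.8, M = (-6.164, 13.84). Then |SM| = |M − S| = 31.69.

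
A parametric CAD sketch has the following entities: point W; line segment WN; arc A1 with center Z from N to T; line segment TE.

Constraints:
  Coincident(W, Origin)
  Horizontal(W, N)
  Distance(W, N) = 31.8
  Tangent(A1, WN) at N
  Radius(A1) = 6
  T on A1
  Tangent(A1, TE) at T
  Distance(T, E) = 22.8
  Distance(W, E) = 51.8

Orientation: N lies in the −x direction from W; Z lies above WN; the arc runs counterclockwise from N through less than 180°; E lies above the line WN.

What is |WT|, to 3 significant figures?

29.8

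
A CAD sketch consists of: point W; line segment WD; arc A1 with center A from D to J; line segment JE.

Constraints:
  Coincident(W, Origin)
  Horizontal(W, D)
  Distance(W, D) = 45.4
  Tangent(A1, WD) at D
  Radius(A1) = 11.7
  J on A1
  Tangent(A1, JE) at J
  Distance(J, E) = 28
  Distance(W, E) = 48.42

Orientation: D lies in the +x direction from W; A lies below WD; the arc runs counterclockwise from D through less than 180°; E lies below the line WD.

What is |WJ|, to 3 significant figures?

35.3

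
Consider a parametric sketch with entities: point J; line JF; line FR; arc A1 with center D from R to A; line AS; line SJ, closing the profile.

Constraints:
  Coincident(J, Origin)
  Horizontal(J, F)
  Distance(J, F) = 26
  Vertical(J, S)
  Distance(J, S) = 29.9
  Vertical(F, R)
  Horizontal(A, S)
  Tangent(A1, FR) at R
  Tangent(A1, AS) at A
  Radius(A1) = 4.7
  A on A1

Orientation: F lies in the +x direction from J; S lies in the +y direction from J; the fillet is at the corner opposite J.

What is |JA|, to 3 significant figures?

36.7

The virtual corner opposite J is at (26.0, 29.9). Since A1 is tangent to FR there, DR ⟂ FR and since A1 is tangent to AS there, DA ⟂ AS, with radius 4.7, so the center D sits 4.7 in from both sides at D = (21.3, 25.2). That places the tangent points at R = (26.0, 25.2) on FR and A = (21.3, 29.9) on AS. Then |JA| = |A − J| = 36.7.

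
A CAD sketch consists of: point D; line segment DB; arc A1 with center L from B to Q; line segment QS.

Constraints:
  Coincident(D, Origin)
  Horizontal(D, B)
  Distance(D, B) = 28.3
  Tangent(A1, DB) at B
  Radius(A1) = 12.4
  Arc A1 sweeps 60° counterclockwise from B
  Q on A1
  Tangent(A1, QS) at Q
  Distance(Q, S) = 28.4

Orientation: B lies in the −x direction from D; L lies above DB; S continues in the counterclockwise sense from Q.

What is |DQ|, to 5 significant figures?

18.624

D is at the origin; D and B share the same y with |DB| = 28.3 and B on the −x side, so B = (-28.300, 0.0000). Since A1 is tangent to DB there, LB ⟂ DB, so L = B + (0, 12.4) = (-28.300, 12.400). On A1, B sits at bearing -90° from L; a 60° counterclockwise sweep puts Q at bearing -30°, so Q = L + 12.4·(cos -30°, sin -30°) = (-17.561, 6.2000). Then |DQ| = |Q − D| = 18.624.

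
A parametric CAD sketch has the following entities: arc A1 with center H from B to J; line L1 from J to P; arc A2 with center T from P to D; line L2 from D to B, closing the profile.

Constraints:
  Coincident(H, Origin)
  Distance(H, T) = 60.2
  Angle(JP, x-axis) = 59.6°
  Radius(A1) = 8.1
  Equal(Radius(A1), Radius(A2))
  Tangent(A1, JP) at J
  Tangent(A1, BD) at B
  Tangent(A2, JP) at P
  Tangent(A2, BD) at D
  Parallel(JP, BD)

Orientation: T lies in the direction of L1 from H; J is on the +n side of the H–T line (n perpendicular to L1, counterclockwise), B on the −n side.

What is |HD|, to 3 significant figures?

60.7

Tangency of A1 to both parallel lines with radius 8.1 puts J and B at H ± 8.1·n: J = (-6.99, 4.10), B = (6.99, -4.10). Equal radii place P and D the same way about T: P = T + 8.1·n = (23.5, 56.0), D = T − 8.1·n = (37.4, 47.8). Then |HD| = |D − H| = 60.7.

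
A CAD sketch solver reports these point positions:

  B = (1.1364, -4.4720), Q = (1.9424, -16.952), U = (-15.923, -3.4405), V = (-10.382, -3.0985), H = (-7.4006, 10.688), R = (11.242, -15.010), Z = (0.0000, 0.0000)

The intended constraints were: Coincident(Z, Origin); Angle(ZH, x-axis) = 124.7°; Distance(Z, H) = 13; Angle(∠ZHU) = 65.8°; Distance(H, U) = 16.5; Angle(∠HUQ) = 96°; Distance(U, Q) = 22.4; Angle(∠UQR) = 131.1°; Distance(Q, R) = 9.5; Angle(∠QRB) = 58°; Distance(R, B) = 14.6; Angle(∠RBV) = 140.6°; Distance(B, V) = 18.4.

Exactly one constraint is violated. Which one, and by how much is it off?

Distance(B, V) = 18.4 — off by 6.80.

Z = (0.00, 0.00) ✓; ZH at 124.7° ✓; |ZH| = 13.00 ✓; ∠ZHU = 65.80° ✓; |HU| = 16.50 ✓; ∠HUQ = 96.00° ✓; |UQ| = 22.40 ✓; ∠UQR = 131.1° ✓; |QR| = 9.500 ✓; ∠QRB = 58.00° ✓; |RB| = 14.60 ✓; ∠RBV = 140.6° ✓; |BV| = 11.60 ✗.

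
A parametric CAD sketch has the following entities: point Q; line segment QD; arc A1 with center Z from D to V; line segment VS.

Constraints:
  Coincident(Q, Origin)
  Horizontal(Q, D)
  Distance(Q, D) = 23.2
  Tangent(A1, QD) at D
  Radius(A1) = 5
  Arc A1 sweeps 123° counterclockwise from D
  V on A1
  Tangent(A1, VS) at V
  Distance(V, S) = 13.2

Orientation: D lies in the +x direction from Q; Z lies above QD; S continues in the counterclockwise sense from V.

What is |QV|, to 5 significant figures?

28.461

Since A1 is tangent to QD there, ZD ⟂ QD, so Z = D + (0, 5) = (23.200, 5.0000). On A1, D sits at bearing -90° from Z; a 123° counterclockwise sweep puts V at bearing 33°, so V = Z + 5.0·(cos 33°, sin 33°) = (27.393, 7.7232). Then |QV| = |V − Q| = 28.461.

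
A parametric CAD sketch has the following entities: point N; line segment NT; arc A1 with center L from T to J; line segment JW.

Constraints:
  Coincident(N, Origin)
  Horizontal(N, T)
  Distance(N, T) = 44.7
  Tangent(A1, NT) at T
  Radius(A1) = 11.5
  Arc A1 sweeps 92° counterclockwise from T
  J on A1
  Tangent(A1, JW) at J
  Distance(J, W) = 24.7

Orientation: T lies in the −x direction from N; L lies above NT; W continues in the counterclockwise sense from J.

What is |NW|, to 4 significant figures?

49.99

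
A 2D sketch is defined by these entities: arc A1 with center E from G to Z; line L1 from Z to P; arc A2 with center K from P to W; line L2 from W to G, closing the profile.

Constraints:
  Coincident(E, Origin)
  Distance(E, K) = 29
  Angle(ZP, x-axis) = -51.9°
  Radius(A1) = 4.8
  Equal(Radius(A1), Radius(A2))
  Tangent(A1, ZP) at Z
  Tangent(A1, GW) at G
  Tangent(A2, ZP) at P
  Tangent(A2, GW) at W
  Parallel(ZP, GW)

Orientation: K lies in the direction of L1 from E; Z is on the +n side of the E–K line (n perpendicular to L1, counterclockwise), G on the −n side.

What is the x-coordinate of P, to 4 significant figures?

21.67

Tangency of A1 to both parallel lines with radius 4.8 puts Z and G at E ± 4.8·n: Z = (3.777, 2.962), G = (-3.777, -2.962). Equal radii place P and W the same way about K: P = K + 4.8·n = (21.67, -19.86), W = K − 4.8·n = (14.12, -25.78). So P.x = 21.67.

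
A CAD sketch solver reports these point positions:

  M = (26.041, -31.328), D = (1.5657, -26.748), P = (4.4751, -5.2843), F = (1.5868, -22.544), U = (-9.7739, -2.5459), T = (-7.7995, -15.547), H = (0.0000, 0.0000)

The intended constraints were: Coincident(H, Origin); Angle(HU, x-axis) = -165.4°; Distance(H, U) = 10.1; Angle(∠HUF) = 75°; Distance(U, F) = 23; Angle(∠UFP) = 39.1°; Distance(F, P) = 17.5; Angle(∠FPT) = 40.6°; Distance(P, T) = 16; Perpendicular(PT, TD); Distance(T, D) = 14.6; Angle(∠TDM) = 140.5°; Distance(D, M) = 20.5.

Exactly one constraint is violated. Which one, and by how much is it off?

Distance(D, M) = 20.5 — off by 4.40.

H = (0.00, 0.00) ✓; HU at -165.4° ✓; |HU| = 10.10 ✓; ∠HUF = 75.00° ✓; |UF| = 23.00 ✓; ∠UFP = 39.10° ✓; |FP| = 17.50 ✓; ∠FPT = 40.60° ✓; |PT| = 16.00 ✓; ∠(PT, TD) = 90.00° ✓; |TD| = 14.60 ✓; ∠TDM = 140.5° ✓; |DM| = 24.90 ✗.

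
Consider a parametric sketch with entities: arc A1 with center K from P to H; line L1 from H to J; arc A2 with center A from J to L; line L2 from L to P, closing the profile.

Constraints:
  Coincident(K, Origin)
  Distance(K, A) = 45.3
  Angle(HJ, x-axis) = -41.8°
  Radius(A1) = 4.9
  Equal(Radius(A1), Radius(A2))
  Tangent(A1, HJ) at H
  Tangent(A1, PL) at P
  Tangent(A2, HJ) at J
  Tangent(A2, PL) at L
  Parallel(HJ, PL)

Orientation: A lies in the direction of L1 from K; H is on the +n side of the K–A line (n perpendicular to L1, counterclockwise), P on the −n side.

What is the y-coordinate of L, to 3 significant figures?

-33.8

The slot axis is L1's direction at -41.8°, so u = (cos -41.8°, sin -41.8°) = (0.745, -0.667) and n = (−sin -41.8°, cos -41.8°) = (0.667, 0.745). K is at the origin and A lies 45.3 along u from K, so A = 45.3·u = (33.8, -30.2). Tangency of A1 to both parallel lines with radius 4.9 puts H and P at K ± 4.9·n: H = (3.27, 3.65), P = (-3.27, -3.65). Equal radii place J and L the same way about A: J = A + 4.9·n = (37.0, -26.5), L = A − 4.9·n = (30.5, -33.8). So L.y = -33.8.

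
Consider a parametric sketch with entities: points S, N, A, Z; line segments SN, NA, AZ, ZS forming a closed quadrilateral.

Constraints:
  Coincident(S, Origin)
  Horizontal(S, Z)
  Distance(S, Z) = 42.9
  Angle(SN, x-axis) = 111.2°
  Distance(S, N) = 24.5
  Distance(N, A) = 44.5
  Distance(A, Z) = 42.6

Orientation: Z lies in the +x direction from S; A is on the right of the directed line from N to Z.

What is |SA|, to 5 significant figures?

20.077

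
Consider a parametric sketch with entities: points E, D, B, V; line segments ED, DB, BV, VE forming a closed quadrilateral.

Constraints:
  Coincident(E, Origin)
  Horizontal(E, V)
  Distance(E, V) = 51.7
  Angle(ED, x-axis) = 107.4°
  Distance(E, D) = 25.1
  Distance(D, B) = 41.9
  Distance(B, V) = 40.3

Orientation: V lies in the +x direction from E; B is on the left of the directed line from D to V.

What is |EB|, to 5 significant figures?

48.350

E is at the origin; E and V share the same y with |EV| = 51.7 and V in +x, so V = (51.7, 0). ED runs at 107.4° with |ED| = 25.1, so D = (-7.5059, 23.951). B is determined by |DB| = 41.9 and |BV| = 40.3 together: it lies at the intersection of circle(D, 41.9) and circle(V, 40.3). With |DV| = 63.867, the foot of the radical line on DV is 32.963 from D and the perpendicular offset is √(41.9² − 32.963²) = 25.866. Taking the left-of-DV solution: B = (32.752, 35.568).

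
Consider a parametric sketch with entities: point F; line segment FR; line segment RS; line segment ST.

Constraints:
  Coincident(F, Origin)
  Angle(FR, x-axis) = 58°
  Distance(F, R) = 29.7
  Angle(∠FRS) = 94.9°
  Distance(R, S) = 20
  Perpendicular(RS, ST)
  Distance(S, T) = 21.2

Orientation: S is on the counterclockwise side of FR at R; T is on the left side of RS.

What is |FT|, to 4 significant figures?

24.05

∠FRS = 94.9°, so RS runs at 58.0° + (180° − 94.9°) = 143.1° from the x-axis; with |RS| = 20.0, S = R + 20.0·(cos 143.1°, sin 143.1°) = (-0.2551, 37.20). The perpendicularity gives ST at right angles to RS; with |ST| = 21.2 on the left of RS, T = S + 21.2·(-0.6004, -0.7997) = (-12.98, 20.24). Then |FT| = |T − F| = 24.05.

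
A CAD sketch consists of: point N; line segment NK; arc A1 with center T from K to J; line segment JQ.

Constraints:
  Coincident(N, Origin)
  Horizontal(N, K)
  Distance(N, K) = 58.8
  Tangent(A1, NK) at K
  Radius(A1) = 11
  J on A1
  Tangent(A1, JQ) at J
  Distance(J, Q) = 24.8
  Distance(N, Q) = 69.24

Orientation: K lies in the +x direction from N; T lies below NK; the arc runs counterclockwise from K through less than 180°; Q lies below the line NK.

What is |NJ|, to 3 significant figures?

50.9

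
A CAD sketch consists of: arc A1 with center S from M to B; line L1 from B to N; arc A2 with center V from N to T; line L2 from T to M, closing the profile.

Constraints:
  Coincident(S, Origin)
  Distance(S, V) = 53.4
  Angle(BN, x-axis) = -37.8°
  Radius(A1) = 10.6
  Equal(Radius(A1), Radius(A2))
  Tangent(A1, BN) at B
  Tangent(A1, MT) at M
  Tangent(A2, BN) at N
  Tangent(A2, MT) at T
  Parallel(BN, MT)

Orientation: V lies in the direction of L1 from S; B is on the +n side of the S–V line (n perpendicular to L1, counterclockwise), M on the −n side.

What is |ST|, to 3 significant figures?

54.4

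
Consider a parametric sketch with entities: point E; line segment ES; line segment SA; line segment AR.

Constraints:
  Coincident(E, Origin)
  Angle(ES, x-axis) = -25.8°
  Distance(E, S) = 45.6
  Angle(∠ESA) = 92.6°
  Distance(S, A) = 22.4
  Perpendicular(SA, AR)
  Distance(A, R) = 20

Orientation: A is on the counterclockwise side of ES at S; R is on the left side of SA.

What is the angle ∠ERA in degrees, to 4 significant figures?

136.2°

E is at the origin; ES runs at -25.8° with length 45.6, so S = 45.6·(cos -25.8°, sin -25.8°) = (41.05, -19.85). ∠ESA = 92.6°, so SA runs at -25.8° + (180° − 92.6°) = 61.60° from the x-axis; with |SA| = 22.4, A = S + 22.4·(cos 61.60°, sin 61.60°) = (51.71, -0.1424). SA is perpendicular to AR; with |AR| = 20.0 on the left of SA, R = A + 20.0·(-0.8796, 0.4756) = (34.12, 9.370). Then cos ∠ERA = RE·RA / (|RE||RA|), giving 136.2°.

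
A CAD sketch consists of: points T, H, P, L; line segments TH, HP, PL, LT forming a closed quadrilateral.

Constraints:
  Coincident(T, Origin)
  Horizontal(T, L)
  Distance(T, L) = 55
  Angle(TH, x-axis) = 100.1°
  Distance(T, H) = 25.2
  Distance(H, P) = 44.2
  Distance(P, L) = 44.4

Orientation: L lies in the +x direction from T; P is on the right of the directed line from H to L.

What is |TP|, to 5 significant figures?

20.607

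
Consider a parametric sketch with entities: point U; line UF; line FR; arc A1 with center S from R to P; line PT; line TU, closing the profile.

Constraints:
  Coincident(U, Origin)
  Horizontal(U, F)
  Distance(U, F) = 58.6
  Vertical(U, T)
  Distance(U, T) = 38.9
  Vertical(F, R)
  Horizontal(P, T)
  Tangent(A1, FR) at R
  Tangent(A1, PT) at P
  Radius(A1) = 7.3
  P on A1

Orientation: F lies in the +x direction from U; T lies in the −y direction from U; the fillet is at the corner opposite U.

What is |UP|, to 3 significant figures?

64.4

The virtual corner opposite U is at (58.6, -38.9). Tangency of A1 to FR means the radius SR is perpendicular to FR and the tangent condition forces SP to be normal to PT, with radius 7.3, so the center S sits 7.3 in from both sides at S = (51.3, -31.6). That places the tangent points at R = (58.6, -31.6) on FR and P = (51.3, -38.9) on PT. Then |UP| = |P − U| = 64.4.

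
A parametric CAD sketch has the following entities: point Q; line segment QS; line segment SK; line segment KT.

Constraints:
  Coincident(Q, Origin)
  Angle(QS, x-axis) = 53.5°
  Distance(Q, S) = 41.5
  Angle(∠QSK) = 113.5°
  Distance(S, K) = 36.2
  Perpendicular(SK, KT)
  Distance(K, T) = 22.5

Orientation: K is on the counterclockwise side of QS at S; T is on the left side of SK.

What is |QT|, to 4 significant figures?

54.99

∠QSK = 113.5°, so SK runs at 53.5° + (180° − 113.5°) = 120.0° from the x-axis; with |SK| = 36.2, K = S + 36.2·(cos 120.0°, sin 120.0°) = (6.585, 64.71). SK is perpendicular to KT; with |KT| = 22.5 on the left of SK, T = K + 22.5·(-0.8660, -0.5000) = (-12.90, 53.46). Then |QT| = |T − Q| = 54.99.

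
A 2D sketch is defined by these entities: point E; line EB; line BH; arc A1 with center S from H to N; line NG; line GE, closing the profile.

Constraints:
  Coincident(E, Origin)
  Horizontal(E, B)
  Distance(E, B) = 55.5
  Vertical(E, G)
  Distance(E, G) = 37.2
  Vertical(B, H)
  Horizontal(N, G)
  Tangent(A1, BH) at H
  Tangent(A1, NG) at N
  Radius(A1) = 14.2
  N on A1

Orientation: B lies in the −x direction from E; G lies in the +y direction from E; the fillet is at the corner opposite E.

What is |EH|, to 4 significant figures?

60.08

E is at the origin; EB is horizontal with |EB| = 55.5 and B on the −x side, so B = (-55.50, 0.000). E and G share the same x with |EG| = 37.2 and G on the +y side, so G = (0.000, 37.20). The virtual corner opposite E is at (-55.50, 37.20). Since A1 is tangent to BH there, SH ⟂ BH and the tangent condition forces SN to be normal to NG, with radius 14.2, so the center S sits 14.2 in from both sides at S = (-41.30, 23.00). That places the tangent points at H = (-55.50, 23.00) on BH and N = (-41.30, 37.20) on NG. Then |EH| = |H − E| = 60.08.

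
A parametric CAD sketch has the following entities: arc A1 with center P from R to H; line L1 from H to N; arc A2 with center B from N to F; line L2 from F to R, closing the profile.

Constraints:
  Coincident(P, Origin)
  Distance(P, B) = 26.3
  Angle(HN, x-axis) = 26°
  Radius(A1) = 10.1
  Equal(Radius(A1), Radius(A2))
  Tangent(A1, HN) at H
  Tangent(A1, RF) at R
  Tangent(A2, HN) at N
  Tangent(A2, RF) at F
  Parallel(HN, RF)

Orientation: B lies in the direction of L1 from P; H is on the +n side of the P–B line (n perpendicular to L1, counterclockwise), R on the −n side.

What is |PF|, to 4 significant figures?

28.17

Tangency of A1 to both parallel lines with radius 10.1 puts H and R at P ± 10.1·n: H = (-4.428, 9.078), R = (4.428, -9.078). Equal radii place N and F the same way about B: N = B + 10.1·n = (19.21, 20.61), F = B − 10.1·n = (28.07, 2.451). Then |PF| = |F − P| = 28.17.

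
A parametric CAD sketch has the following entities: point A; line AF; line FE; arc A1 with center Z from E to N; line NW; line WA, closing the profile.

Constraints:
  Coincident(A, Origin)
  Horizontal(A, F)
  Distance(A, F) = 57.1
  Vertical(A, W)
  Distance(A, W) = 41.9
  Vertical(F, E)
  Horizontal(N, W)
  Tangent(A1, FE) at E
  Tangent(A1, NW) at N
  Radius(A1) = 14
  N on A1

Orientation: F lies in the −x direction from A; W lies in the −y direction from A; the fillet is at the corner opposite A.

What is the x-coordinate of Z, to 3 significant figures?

-43.1

A is at the origin; A and F share the same y with |AF| = 57.1 and F on the −x side, so F = (-57.1, 0.00). A and W share the same x with |AW| = 41.9 and W on the −y side, so W = (0.00, -41.9). The virtual corner opposite A is at (-57.1, -41.9). A1 meets FE tangentially, so ZE is at right angles to FE and A1 meets NW tangentially, so ZN is at right angles to NW, with radius 14.0, so the center Z sits 14.0 in from both sides at Z = (-43.1, -27.9). So Z.x = -43.1.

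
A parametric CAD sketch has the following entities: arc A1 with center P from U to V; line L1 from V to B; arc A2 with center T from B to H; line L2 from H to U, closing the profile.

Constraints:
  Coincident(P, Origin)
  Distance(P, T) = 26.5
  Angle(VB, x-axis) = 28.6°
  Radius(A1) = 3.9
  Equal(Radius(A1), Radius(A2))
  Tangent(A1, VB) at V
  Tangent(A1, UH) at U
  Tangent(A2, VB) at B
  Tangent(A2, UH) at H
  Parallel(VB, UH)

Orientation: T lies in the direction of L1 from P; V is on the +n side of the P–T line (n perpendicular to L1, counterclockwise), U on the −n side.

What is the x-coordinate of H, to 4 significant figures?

25.13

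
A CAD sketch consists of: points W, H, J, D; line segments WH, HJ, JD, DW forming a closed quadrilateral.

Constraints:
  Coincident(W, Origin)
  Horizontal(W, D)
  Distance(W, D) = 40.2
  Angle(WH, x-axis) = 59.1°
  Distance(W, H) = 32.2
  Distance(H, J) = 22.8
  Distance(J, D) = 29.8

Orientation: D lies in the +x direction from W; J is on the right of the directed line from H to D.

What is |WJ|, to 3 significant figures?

12.2

Checks: |HJ| = 22.80 ✓; |JD| = 29.80 ✓.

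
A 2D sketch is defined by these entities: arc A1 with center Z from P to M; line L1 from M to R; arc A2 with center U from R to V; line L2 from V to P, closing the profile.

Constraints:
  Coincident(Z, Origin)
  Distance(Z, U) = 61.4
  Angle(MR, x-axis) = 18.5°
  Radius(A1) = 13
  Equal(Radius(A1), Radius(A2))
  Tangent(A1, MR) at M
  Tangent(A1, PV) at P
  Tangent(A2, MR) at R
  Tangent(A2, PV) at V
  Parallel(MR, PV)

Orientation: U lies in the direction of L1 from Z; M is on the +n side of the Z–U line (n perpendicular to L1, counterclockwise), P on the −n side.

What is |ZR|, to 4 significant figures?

62.76

Tangency of A1 to both parallel lines with radius 13.0 puts M and P at Z ± 13.0·n: M = (-4.125, 12.33), P = (4.125, -12.33). Equal radii place R and V the same way about U: R = U + 13.0·n = (54.10, 31.81), V = U − 13.0·n = (62.35, 7.154). Then |ZR| = |R − Z| = 62.76.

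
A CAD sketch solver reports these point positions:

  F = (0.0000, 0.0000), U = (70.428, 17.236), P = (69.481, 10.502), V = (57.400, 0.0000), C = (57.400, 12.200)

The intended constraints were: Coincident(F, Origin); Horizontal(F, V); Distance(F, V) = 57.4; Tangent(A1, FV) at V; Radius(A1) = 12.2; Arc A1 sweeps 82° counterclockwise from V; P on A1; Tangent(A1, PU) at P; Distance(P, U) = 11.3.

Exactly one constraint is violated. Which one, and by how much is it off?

Distance(P, U) = 11.3 — off by 4.50.

F = (0.00, 0.00) ✓; F.y = 0.00, V.y = 0.00 ✓; |FV| = 57.40 ✓; ∠(CV, VF) = 90.00° ✓; |CV| = 12.20 ✓; bearing(C→P) − bearing(C→V) = 82.00° ✓; |CP| = 12.20 ✓; ∠(CP, PU) = 90.00° ✓; |PU| = 6.800 ✗.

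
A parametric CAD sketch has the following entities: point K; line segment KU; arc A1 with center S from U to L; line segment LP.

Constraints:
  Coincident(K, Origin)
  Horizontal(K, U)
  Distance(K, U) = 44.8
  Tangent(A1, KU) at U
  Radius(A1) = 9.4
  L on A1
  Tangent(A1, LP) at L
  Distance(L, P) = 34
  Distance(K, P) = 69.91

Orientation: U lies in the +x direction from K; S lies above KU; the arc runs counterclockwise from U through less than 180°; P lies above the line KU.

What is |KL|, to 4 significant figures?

54.97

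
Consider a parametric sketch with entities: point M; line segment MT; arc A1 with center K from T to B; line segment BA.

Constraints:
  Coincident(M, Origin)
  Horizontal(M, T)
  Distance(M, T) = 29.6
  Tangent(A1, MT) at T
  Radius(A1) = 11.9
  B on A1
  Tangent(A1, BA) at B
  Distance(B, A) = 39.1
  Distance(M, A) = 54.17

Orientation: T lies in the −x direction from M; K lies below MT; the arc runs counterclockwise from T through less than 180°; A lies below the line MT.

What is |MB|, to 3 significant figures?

43.6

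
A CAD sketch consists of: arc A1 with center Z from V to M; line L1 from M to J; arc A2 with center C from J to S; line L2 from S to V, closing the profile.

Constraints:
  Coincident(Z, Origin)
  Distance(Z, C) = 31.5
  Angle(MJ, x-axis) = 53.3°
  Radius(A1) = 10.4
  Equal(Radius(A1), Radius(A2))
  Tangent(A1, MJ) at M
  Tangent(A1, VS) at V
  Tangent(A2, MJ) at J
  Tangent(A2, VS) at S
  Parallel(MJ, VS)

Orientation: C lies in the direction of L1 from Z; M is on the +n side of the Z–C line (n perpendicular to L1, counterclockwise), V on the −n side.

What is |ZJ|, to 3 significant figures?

33.2

The slot axis is L1's direction at 53.3°, so u = (cos 53.3°, sin 53.3°) = (0.598, 0.802) and n = (−sin 53.3°, cos 53.3°) = (-0.802, 0.598). Z is at the origin and C lies 31.5 along u from Z, so C = 31.5·u = (18.8, 25.3). Tangency of A1 to both parallel lines with radius 10.4 puts M and V at Z ± 10.4·n: M = (-8.34, 6.22), V = (8.34, -6.22). Equal radii place J and S the same way about C: J = C + 10.4·n = (10.5, 31.5), S = C − 10.4·n = (27.2, 19.0). Then |ZJ| = |J − Z| = 33.2.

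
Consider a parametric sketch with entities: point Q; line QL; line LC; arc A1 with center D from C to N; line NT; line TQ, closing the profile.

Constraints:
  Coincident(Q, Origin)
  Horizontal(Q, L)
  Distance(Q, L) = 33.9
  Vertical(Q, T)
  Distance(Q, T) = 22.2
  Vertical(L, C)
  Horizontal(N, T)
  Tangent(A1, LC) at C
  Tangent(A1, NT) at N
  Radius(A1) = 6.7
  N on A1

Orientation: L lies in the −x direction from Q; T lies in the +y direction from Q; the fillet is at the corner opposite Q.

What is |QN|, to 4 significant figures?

35.11

The virtual corner opposite Q is at (-33.90, 22.20). The tangent condition forces DC to be normal to LC and A1 meets NT tangentially, so DN is at right angles to NT, with radius 6.7, so the center D sits 6.7 in from both sides at D = (-27.20, 15.50). That places the tangent points at C = (-33.90, 15.50) on LC and N = (-27.20, 22.20) on NT. Then |QN| = |N − Q| = 35.11.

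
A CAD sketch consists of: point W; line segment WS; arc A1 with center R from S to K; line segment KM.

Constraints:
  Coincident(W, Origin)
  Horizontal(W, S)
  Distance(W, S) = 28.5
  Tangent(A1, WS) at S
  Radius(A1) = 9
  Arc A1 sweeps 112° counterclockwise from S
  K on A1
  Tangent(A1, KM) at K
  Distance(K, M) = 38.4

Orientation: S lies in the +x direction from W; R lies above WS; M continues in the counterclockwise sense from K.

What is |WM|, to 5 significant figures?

52.972

W is at the origin; WS is horizontal with |WS| = 28.5 and S on the +x side, so S = (28.500, 0.0000). The tangent condition forces RS to be normal to WS, so R = S + (0, 9) = (28.500, 9.0000). On A1, S sits at bearing -90° from R; a 112° counterclockwise sweep puts K at bearing 22°, so K = R + 9.0·(cos 22°, sin 22°) = (36.845, 12.371). Since A1 is tangent to KM there, RK ⟂ KM, so KM runs along (−sin 22°, cos 22°); with |KM| = 38.4, M = (22.460, 47.975). Then |WM| = |M − W| = 52.972.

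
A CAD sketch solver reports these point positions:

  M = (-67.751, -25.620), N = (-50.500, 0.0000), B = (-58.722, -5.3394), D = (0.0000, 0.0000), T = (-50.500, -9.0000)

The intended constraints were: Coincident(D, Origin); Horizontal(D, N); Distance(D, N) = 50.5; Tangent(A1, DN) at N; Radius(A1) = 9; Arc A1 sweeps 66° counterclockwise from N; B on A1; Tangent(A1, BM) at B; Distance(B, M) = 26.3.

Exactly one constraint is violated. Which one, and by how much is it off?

Distance(B, M) = 26.3 — off by 4.10.

D = (0.00, 0.00) ✓; D.y = 0.00, N.y = 0.00 ✓; |DN| = 50.50 ✓; ∠(TN, ND) = 90.00° ✓; |TN| = 9.000 ✓; bearing(T→B) − bearing(T→N) = 66.00° ✓; |TB| = 9.000 ✓; ∠(TB, BM) = 90.00° ✓; |BM| = 22.20 ✗.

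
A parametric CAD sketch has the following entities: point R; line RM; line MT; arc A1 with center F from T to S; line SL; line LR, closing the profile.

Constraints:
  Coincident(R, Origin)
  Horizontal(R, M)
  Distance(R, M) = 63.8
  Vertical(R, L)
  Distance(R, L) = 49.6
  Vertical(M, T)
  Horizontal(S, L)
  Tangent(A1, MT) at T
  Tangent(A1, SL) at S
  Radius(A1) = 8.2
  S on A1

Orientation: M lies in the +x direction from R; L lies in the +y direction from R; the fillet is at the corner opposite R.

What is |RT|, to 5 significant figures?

76.055

R is at the origin; RM is horizontal with |RM| = 63.8 and M on the +x side, so M = (63.800, 0.0000). RL is vertical with |RL| = 49.6 and L on the +y side, so L = (0.0000, 49.600). The virtual corner opposite R is at (63.800, 49.600). The tangent condition forces FT to be normal to MT and A1 meets SL tangentially, so FS is at right angles to SL, with radius 8.2, so the center F sits 8.2 in from both sides at F = (55.600, 41.400). That places the tangent points at T = (63.800, 41.400) on MT and S = (55.600, 49.600) on SL. Then |RT| = |T − R| = 76.055.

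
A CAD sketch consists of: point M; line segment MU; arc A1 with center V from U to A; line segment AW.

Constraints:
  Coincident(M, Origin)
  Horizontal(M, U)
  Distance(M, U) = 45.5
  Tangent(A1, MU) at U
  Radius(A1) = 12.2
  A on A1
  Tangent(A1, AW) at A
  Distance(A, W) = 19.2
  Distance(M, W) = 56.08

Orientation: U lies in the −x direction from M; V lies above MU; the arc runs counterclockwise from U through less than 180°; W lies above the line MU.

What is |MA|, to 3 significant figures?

39.2

Checks: ∠(VU, UM) = 90.00° ✓; |VU| = 12.20 ✓; |VA| = 12.20 ✓; ∠(VA, AW) = 90.00° ✓; |AW| = 19.20 ✓; |MW| = 56.08 ✓.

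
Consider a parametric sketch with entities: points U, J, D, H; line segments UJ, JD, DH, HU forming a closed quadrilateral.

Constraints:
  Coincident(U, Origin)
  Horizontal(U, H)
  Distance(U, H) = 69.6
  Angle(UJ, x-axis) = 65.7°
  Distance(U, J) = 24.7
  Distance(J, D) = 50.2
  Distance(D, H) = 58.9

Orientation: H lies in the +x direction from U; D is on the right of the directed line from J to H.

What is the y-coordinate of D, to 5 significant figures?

-27.173

U is at the origin; U and H share the same y with |UH| = 69.6 and H in +x, so H = (69.6, 0). UJ runs at 65.7° with |UJ| = 24.7, so J = (10.164, 22.512). D is determined by |JD| = 50.2 and |DH| = 58.9 together: it lies at the intersection of circle(J, 50.2) and circle(H, 58.9). With |JH| = 63.556, the foot of the radical line on JH is 24.311 from J and the perpendicular offset is √(50.2² − 24.311²) = 43.921. Taking the right-of-JH solution: D = (17.342, -27.173).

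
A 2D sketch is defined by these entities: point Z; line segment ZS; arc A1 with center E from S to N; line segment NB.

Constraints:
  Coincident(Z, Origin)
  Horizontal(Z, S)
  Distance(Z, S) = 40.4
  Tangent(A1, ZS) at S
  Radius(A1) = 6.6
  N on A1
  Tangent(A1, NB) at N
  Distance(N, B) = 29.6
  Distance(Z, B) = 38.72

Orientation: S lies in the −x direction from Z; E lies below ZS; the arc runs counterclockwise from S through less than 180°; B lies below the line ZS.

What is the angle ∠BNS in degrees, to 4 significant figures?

111.0°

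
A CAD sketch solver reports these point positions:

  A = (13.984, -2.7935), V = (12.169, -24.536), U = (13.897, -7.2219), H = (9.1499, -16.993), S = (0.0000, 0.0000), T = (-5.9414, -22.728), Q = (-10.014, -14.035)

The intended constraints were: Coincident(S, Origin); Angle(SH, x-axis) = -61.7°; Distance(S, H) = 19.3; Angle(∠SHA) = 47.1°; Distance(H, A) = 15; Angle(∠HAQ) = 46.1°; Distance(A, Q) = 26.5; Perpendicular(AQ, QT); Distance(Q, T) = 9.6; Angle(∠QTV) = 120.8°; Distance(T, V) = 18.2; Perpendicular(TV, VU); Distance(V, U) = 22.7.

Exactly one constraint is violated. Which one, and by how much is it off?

Distance(V, U) = 22.7 — off by 5.30.

S = (0.00, 0.00) ✓; SH at -61.70° ✓; |SH| = 19.30 ✓; ∠SHA = 47.10° ✓; |HA| = 15.00 ✓; ∠HAQ = 46.10° ✓; |AQ| = 26.50 ✓; ∠(AQ, QT) = 90.00° ✓; |QT| = 9.600 ✓; ∠QTV = 120.8° ✓; |TV| = 18.20 ✓; ∠(TV, VU) = 90.00° ✓; |VU| = 17.40 ✗.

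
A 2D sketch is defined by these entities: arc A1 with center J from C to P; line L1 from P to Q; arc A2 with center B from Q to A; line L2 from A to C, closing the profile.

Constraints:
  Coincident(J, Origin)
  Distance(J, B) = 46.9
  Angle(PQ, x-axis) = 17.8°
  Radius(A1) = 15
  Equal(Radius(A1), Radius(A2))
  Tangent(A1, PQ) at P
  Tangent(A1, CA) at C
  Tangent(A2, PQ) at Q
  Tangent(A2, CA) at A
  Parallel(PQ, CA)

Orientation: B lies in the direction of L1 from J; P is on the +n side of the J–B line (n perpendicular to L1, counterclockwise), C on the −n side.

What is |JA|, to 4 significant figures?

49.24

The slot axis is L1's direction at 17.8°, so u = (cos 17.8°, sin 17.8°) = (0.9521, 0.3057) and n = (−sin 17.8°, cos 17.8°) = (-0.3057, 0.9521). J is at the origin and B lies 46.9 along u from J, so B = 46.9·u = (44.65, 14.34). Tangency of A1 to both parallel lines with radius 15.0 puts P and C at J ± 15.0·n: P = (-4.585, 14.28), C = (4.585, -14.28). Equal radii place Q and A the same way about B: Q = B + 15.0·n = (40.07, 28.62), A = B − 15.0·n = (49.24, 0.05517). Then |JA| = |A − J| = 49.24.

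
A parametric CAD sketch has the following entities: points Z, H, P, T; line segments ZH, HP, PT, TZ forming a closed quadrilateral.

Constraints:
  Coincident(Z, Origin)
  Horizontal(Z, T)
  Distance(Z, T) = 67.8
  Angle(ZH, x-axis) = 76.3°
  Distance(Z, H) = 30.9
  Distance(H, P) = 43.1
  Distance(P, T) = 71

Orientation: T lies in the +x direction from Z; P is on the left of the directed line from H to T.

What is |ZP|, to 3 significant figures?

72.1

Z is at the origin; Z and T share the same y with |ZT| = 67.8 and T in +x, so T = (67.8, 0). ZH runs at 76.3° with |ZH| = 30.9, so H = (7.32, 30.0). P is determined by |HP| = 43.1 and |PT| = 71.0 together: it lies at the intersection of circle(H, 43.1) and circle(T, 71.0). With |HT| = 67.5, the foot of the radical line on HT is 10.2 from H and the perpendicular offset is √(43.1² − 10.2²) = 41.9. Taking the left-of-HT solution: P = (35.1, 63.0).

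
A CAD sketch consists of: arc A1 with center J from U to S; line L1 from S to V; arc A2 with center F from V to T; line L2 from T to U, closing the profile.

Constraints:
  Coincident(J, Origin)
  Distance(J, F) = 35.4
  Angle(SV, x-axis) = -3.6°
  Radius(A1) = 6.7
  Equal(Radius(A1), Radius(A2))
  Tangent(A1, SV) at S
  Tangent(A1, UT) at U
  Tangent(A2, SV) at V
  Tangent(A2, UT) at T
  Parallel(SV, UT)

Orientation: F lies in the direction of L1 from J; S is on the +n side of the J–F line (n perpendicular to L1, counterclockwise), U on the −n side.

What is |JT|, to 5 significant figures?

36.028

Tangency of A1 to both parallel lines with radius 6.7 puts S and U at J ± 6.7·n: S = (0.42070, 6.6868), U = (-0.42070, -6.6868). Equal radii place V and T the same way about F: V = F + 6.7·n = (35.751, 4.4640), T = F − 6.7·n = (34.909, -8.9096). Then |JT| = |T − J| = 36.028.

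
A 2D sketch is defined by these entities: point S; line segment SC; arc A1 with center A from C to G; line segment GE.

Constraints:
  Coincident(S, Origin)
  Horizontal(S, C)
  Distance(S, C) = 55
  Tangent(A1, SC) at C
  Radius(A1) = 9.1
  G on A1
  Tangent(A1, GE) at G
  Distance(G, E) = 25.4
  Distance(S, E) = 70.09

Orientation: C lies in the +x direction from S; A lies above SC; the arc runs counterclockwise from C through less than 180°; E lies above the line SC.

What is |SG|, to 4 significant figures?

64.85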